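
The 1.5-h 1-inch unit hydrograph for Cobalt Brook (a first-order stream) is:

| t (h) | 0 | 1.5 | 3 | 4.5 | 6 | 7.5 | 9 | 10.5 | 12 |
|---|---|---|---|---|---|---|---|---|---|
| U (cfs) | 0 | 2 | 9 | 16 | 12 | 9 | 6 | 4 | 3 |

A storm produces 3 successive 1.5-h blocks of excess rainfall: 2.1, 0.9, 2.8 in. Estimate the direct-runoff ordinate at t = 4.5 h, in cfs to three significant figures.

By discrete convolution, Q_j = Σ (P_i / 1 in) · U_{j−i}.
At t = 4.5 h (j=3): Q = (2.1/1)·16 + (0.9/1)·9 + (2.8/1)·2 = 47.3 cfs.

Q ≈ 47.3 cfs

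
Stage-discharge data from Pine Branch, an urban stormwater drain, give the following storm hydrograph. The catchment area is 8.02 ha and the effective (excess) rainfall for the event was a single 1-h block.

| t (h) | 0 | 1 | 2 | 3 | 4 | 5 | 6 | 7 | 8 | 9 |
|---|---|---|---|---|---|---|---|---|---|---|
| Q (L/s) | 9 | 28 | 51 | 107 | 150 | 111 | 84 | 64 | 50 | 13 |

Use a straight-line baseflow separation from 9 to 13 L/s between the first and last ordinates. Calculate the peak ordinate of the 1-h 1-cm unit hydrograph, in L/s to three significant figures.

U_p ≈ 55.7 L/s

Direct runoff: 0.00, 18.56, 41.11, 96.67, 139.22, 99.78, 72.33, 51.89, 37.44, 0.00 L/s; ΣQ_DR = 557.0 L/s, peak = 139.22 L/s.
Runoff depth d = ΣQ_DR·Δt / A = 557.0 × 3600 / (8.02 ha) = 25.00 mm.
The 1-cm UH is the DRH scaled by (10 mm)/d, so U_p = 139.22 × 10/25.00 = 55.7 L/s.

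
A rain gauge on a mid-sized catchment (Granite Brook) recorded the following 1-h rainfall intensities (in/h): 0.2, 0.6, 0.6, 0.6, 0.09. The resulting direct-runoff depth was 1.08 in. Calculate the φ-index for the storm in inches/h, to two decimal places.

φ ≈ 0.24 in/h

Only the 3 blocks with intensity above φ contribute runoff: 0.6, 0.6, 0.6 in/h.
Σ(I−φ)·Δt = d  ⇒  (0.6+0.6+0.6 − 3φ)·1 = 1.08
φ = (1.800 − 1.08/1) / 3 = 0.24 in/h.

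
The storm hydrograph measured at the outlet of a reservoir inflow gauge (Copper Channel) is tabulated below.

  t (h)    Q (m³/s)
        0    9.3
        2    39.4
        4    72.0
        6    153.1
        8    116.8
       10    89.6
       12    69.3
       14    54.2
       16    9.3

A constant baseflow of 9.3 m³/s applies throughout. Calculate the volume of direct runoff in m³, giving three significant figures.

Direct-runoff ordinates (Q − Q_b): 0.0, 30.1, 62.7, 143.8, 107.5, 80.3, 60.0, 44.9, 0.0 m³/s.
ΣQ_DR = 529.3 m³/s.
With Δt = 2 h = 7200 s, V = ΣQ_DR · Δt = 529.3 × 7200 = 3.81 × 10^6 m³.

V ≈ 3.81 × 10^6 m³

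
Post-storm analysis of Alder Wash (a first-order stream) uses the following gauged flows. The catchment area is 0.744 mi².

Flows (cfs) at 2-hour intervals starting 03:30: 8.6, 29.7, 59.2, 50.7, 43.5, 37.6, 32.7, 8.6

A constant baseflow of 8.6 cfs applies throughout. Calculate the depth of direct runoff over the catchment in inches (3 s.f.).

d ≈ 0.841 in

Direct runoff: 0.0, 21.1, 50.6, 42.1, 34.9, 29.0, 24.1, 0.0 cfs; ΣQ_DR = 201.8 cfs.
V = ΣQ_DR · Δt = 201.8 × 7200 s = 1.453 × 10^6 ft³.
Over A = 0.744 mi², depth = V / A = 0.841 in.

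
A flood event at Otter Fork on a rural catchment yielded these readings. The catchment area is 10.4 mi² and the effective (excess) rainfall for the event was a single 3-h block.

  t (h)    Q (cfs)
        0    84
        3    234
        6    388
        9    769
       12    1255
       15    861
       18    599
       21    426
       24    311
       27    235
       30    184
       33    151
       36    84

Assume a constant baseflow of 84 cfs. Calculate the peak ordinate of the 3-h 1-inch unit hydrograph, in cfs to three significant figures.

U_p ≈ 584 cfs

Direct runoff: 0.0, 150.0, 304.0, 685.0, 1171.0, 777.0, 515.0, 342.0, 227.0, 151.0, 100.0, 67.0, 0.0 cfs; ΣQ_DR = 4489 cfs, peak = 1171.0 cfs.
Runoff depth d = ΣQ_DR·Δt / A = 4489 × 10800 / (10.4 mi²) = 2.007 in.
The 1-inch UH is the DRH scaled by (1 in)/d, so U_p = 1171.0 × 1/2.007 = 584 cfs.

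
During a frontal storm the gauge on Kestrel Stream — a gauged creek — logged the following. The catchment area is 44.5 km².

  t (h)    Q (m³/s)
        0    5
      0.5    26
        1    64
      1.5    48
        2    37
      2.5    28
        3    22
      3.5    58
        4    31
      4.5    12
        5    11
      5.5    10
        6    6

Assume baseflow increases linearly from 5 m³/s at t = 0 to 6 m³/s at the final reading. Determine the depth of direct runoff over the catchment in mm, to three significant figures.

Direct runoff: 0.00, 20.92, 58.83, 42.75, 31.67, 22.58, 16.50, 52.42, 25.33, 6.25, 5.17, 4.08, 0.00 m³/s; ΣQ_DR = 286.5 m³/s.
V = ΣQ_DR · Δt = 286.5 × 1800 s = 5.157 × 10^5 m³.
Over A = 44.5 km², depth = V / A = 11.6 mm.

d ≈ 11.6 mm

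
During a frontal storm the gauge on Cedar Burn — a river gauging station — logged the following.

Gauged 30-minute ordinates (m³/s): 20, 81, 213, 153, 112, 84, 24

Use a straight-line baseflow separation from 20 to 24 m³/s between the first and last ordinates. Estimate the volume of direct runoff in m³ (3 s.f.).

V ≈ 9.59 × 10^5 m³

Direct-runoff ordinates (Q − Q_b): 0.00, 60.33, 191.67, 131.00, 89.33, 60.67, 0.00 m³/s.
ΣQ_DR = 533.0 m³/s.
With Δt = 0.5 h = 1800 s, V = ΣQ_DR · Δt = 533.0 × 1800 = 9.59 × 10^5 m³.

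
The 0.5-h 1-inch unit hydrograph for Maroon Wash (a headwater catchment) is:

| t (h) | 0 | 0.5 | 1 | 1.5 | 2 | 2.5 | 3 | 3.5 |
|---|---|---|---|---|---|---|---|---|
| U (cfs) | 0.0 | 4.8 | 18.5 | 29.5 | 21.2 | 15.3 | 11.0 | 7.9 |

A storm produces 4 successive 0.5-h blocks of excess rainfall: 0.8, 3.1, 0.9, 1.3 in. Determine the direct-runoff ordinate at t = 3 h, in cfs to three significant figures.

By discrete convolution, Q_j = Σ (P_i / 1 in) · U_{j−i}.
At t = 3 h (j=6): Q = (0.8/1)·11.0 + (3.1/1)·15.3 + (0.9/1)·21.2 + (1.3/1)·29.5 = 114 cfs.

Q ≈ 114 cfs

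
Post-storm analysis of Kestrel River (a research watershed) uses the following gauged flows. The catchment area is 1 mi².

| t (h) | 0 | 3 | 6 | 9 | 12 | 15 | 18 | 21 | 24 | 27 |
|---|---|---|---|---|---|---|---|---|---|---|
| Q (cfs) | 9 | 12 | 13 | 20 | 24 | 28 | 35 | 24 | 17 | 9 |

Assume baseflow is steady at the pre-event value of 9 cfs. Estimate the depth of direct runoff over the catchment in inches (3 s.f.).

Direct runoff: 0.0, 3.0, 4.0, 11.0, 15.0, 19.0, 26.0, 15.0, 8.0, 0.0 cfs; ΣQ_DR = 101.0 cfs.
V = ΣQ_DR · Δt = 101.0 × 10800 s = 1.091 × 10^6 ft³.
Over A = 1 mi², depth = V / A = 0.470 in.

d ≈ 0.470 in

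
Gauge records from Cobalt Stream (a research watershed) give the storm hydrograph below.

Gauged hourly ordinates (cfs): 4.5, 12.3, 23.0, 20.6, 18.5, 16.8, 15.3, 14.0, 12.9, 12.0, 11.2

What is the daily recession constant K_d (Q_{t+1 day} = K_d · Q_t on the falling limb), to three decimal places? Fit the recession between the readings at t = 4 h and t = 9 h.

Between t = 4 h and t = 9 h the flow falls from 18.5 to 12.0 cfs over 5×1 h = 5 h.
Per-interval ratio K = (12.0/18.5)^(1/5) = 0.9171; K_d = K^(24/1) = 0.125.

K_d ≈ 0.125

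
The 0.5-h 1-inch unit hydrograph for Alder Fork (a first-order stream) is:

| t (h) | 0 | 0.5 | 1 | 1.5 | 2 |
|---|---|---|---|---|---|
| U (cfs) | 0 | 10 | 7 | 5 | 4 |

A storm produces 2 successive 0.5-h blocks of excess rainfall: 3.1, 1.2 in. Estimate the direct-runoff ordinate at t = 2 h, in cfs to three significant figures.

By discrete convolution, Q_j = Σ (P_i / 1 in) · U_{j−i}.
At t = 2 h (j=4): Q = (3.1/1)·4 + (1.2/1)·5 = 18.4 cfs.

Q ≈ 18.4 cfs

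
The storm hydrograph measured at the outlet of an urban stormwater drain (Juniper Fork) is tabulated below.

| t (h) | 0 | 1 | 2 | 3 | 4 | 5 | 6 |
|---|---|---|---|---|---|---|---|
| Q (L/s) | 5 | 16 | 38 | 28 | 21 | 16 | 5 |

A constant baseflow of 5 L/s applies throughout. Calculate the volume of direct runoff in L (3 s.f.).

Direct-runoff ordinates (Q − Q_b): 0.0, 11.0, 33.0, 23.0, 16.0, 11.0, 0.0 L/s.
ΣQ_DR = 94.00 L/s.
With Δt = 1 h = 3600 s, V = ΣQ_DR · Δt = 94.00 × 3600 = 3.38 × 10^5 L.

V ≈ 3.38 × 10^5 L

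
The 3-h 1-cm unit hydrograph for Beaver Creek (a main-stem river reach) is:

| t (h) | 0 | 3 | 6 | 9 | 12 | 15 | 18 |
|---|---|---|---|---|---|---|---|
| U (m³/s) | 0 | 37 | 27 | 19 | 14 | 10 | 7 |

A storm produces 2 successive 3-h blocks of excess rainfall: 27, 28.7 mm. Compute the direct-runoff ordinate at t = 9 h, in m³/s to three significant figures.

By discrete convolution, Q_j = Σ (P_i / 10 mm) · U_{j−i}.
At t = 9 h (j=3): Q = (27/10)·19 + (28.7/10)·27 = 129 m³/s.

Q ≈ 129 m³/s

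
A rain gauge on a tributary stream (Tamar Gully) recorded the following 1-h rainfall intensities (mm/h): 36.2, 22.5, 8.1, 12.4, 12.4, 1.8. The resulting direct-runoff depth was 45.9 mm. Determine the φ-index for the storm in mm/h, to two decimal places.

φ ≈ 9.40 mm/h

Only the 4 blocks with intensity above φ contribute runoff: 36.2, 22.5, 12.4, 12.4 mm/h.
Σ(I−φ)·Δt = d  ⇒  (36.2+22.5+12.4+12.4 − 4φ)·1 = 45.9
φ = (83.50 − 45.9/1) / 4 = 9.40 mm/h.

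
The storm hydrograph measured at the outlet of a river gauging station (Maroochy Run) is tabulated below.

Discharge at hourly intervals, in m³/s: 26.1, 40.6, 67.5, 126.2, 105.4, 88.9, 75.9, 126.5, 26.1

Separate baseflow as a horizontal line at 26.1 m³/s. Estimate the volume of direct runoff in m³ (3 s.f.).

V ≈ 1.61 × 10^6 m³

Direct-runoff ordinates (Q − Q_b): 0.0, 14.5, 41.4, 100.1, 79.3, 62.8, 49.8, 100.4, 0.0 m³/s.
ΣQ_DR = 448.3 m³/s.
With Δt = 1 h = 3600 s, V = ΣQ_DR · Δt = 448.3 × 3600 = 1.61 × 10^6 m³.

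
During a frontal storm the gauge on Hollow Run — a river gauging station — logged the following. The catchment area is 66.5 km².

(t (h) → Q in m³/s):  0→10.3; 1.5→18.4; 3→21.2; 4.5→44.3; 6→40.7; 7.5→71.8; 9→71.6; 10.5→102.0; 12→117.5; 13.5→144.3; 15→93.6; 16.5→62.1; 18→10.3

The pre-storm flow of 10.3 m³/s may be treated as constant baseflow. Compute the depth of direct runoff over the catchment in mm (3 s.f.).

Direct runoff: 0.0, 8.1, 10.9, 34.0, 30.4, 61.5, 61.3, 91.7, 107.2, 134.0, 83.3, 51.8, 0.0 m³/s; ΣQ_DR = 674.2 m³/s.
V = ΣQ_DR · Δt = 674.2 × 5400 s = 3.641 × 10^6 m³.
Over A = 66.5 km², depth = V / A = 54.7 mm.

d ≈ 54.7 mm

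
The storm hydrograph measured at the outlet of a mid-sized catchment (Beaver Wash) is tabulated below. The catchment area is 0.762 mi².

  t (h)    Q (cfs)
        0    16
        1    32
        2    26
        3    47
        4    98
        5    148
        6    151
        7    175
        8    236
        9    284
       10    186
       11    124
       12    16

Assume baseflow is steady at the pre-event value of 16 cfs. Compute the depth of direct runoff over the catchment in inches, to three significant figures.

d ≈ 2.71 in

Direct runoff: 0.0, 16.0, 10.0, 31.0, 82.0, 132.0, 135.0, 159.0, 220.0, 268.0, 170.0, 108.0, 0.0 cfs; ΣQ_DR = 1331 cfs.
V = ΣQ_DR · Δt = 1331 × 3600 s = 4.792 × 10^6 ft³.
Over A = 0.762 mi², depth = V / A = 2.71 in.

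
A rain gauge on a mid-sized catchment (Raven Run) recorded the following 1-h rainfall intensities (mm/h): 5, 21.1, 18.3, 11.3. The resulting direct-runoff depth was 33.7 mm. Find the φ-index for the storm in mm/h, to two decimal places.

φ ≈ 5.67 mm/h

Only the 3 blocks with intensity above φ contribute runoff: 21.1, 18.3, 11.3 mm/h.
Σ(I−φ)·Δt = d  ⇒  (21.1+18.3+11.3 − 3φ)·1 = 33.7
φ = (50.70 − 33.7/1) / 3 = 5.67 mm/h.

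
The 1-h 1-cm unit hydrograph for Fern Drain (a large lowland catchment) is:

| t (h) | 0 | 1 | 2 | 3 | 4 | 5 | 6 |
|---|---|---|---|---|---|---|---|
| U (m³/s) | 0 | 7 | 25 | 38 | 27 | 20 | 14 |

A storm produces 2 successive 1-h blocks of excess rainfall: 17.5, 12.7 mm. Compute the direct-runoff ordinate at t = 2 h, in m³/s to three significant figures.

Q ≈ 52.6 m³/s

By discrete convolution, Q_j = Σ (P_i / 10 mm) · U_{j−i}.
At t = 2 h (j=2): Q = (17.5/10)·25 + (12.7/10)·7 = 52.6 m³/s.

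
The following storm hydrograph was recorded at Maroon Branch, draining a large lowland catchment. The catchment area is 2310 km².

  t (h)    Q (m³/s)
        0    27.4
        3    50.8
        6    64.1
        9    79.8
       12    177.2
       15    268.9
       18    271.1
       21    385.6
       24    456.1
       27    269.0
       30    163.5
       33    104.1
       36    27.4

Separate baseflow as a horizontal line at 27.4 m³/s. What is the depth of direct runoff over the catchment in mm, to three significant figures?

d ≈ 9.30 mm

Direct runoff: 0.0, 23.4, 36.7, 52.4, 149.8, 241.5, 243.7, 358.2, 428.7, 241.6, 136.1, 76.7, 0.0 m³/s; ΣQ_DR = 1989 m³/s.
V = ΣQ_DR · Δt = 1989 × 10800 s = 2.148 × 10^7 m³.
Over A = 2310 km², depth = V / A = 9.30 mm.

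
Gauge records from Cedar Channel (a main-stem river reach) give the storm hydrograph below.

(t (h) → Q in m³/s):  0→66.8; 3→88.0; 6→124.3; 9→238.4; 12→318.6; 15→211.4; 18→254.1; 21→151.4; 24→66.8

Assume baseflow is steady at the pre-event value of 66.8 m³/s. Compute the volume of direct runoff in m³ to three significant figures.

Direct-runoff ordinates (Q − Q_b): 0.0, 21.2, 57.5, 171.6, 251.8, 144.6, 187.3, 84.6, 0.0 m³/s.
ΣQ_DR = 918.6 m³/s.
With Δt = 3 h = 10800 s, V = ΣQ_DR · Δt = 918.6 × 10800 = 9.92 × 10^6 m³.

V ≈ 9.92 × 10^6 m³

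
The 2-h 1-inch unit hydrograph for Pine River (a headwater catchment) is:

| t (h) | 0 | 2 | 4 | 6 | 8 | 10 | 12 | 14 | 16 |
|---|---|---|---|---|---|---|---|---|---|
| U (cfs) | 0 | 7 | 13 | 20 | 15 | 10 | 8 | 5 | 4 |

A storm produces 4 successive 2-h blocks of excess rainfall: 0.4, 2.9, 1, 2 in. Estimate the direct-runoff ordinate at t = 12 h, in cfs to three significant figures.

By discrete convolution, Q_j = Σ (P_i / 1 in) · U_{j−i}.
At t = 12 h (j=6): Q = (0.4/1)·8 + (2.9/1)·10 + (1/1)·15 + (2/1)·20 = 87.2 cfs.

Q ≈ 87.2 cfs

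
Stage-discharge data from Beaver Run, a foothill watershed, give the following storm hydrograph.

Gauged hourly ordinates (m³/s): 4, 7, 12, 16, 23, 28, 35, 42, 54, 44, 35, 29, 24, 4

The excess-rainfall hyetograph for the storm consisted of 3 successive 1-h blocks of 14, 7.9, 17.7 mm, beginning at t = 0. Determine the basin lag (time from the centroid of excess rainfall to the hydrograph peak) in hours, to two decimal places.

Centroid of excess rainfall: t_c = Σ P_i·t̄_i / ΣP_i = 1.5934 h (block centres at 0.5, 1.5, 2.5 h).
Hydrograph peak occurs at t = 8 h, so basin lag t_L = 8 − 1.5934 = 6.41 h.

t_L ≈ 6.41 h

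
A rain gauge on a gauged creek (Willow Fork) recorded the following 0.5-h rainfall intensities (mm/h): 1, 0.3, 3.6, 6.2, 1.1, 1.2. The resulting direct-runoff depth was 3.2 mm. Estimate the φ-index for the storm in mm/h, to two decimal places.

Only the 2 blocks with intensity above φ contribute runoff: 3.6, 6.2 mm/h.
Σ(I−φ)·Δt = d  ⇒  (3.6+6.2 − 2φ)·0.5 = 3.2
φ = (9.800 − 3.2/0.5) / 2 = 1.70 mm/h.

φ ≈ 1.70 mm/h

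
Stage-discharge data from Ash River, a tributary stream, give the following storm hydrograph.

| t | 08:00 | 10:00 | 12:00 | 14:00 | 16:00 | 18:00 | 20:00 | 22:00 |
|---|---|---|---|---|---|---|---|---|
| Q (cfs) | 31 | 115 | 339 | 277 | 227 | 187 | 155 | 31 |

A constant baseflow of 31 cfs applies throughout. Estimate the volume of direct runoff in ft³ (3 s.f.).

V ≈ 8.02 × 10^6 ft³

Direct-runoff ordinates (Q − Q_b): 0.0, 84.0, 308.0, 246.0, 196.0, 156.0, 124.0, 0.0 cfs.
ΣQ_DR = 1114 cfs.
With Δt = 2 h = 7200 s, V = ΣQ_DR · Δt = 1114 × 7200 = 8.02 × 10^6 ft³.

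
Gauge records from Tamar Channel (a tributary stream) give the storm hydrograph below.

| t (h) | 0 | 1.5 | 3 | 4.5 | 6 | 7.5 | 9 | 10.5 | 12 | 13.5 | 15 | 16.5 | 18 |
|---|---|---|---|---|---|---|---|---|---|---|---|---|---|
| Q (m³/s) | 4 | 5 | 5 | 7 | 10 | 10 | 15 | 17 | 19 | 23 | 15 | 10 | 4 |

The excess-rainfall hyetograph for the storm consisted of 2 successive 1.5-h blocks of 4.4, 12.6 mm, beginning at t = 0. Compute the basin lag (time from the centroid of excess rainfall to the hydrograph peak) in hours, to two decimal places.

Centroid of excess rainfall: t_c = Σ P_i·t̄_i / ΣP_i = 1.8618 h (block centres at 0.75, 2.25 h).
Hydrograph peak occurs at t = 13.5 h, so basin lag t_L = 13.5 − 1.8618 = 11.64 h.

t_L ≈ 11.64 h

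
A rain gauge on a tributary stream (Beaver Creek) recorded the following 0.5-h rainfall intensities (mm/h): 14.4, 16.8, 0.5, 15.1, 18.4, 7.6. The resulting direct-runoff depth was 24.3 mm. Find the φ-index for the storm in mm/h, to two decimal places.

φ ≈ 4.74 mm/h

Only the 5 blocks with intensity above φ contribute runoff: 14.4, 16.8, 15.1, 18.4, 7.6 mm/h.
Σ(I−φ)·Δt = d  ⇒  (14.4+16.8+15.1+18.4+7.6 − 5φ)·0.5 = 24.3
φ = (72.30 − 24.3/0.5) / 5 = 4.74 mm/h.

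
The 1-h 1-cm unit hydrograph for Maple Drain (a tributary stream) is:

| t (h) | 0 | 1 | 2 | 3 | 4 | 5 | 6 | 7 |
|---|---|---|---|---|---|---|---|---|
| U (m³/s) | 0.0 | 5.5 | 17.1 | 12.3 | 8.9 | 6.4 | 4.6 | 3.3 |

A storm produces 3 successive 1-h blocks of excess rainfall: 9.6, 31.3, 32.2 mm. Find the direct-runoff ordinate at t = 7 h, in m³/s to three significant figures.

Q ≈ 38.2 m³/s

By discrete convolution, Q_j = Σ (P_i / 10 mm) · U_{j−i}.
At t = 7 h (j=7): Q = (9.6/10)·3.3 + (31.3/10)·4.6 + (32.2/10)·6.4 = 38.2 m³/s.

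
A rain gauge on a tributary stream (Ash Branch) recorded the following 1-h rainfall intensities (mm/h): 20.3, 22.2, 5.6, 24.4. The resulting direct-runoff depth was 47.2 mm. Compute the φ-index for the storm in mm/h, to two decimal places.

Only the 3 blocks with intensity above φ contribute runoff: 20.3, 22.2, 24.4 mm/h.
Σ(I−φ)·Δt = d  ⇒  (20.3+22.2+24.4 − 3φ)·1 = 47.2
φ = (66.90 − 47.2/1) / 3 = 6.57 mm/h.

φ ≈ 6.57 mm/h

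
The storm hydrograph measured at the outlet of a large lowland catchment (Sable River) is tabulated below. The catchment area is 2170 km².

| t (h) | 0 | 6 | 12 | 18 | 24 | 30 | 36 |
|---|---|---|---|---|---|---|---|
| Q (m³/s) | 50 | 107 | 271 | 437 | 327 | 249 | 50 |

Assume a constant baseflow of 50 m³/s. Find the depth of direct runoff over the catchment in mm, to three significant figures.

d ≈ 11.4 mm

Direct runoff: 0.0, 57.0, 221.0, 387.0, 277.0, 199.0, 0.0 m³/s; ΣQ_DR = 1141 m³/s.
V = ΣQ_DR · Δt = 1141 × 21600 s = 2.465 × 10^7 m³.
Over A = 2170 km², depth = V / A = 11.4 mm.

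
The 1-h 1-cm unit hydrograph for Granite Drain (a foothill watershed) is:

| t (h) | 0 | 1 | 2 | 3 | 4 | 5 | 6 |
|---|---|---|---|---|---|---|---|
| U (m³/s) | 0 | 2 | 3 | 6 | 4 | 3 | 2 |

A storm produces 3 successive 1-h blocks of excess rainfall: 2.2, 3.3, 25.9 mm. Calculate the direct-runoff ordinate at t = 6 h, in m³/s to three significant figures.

Q ≈ 11.8 m³/s

By discrete convolution, Q_j = Σ (P_i / 10 mm) · U_{j−i}.
At t = 6 h (j=6): Q = (2.2/10)·2 + (3.3/10)·3 + (25.9/10)·4 = 11.8 m³/s.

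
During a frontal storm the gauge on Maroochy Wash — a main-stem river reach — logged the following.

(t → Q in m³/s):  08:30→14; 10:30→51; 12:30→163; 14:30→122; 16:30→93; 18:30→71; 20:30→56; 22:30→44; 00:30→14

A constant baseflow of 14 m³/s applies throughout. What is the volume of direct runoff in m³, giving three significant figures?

V ≈ 3.61 × 10^6 m³

Direct-runoff ordinates (Q − Q_b): 0.0, 37.0, 149.0, 108.0, 79.0, 57.0, 42.0, 30.0, 0.0 m³/s.
ΣQ_DR = 502.0 m³/s.
With Δt = 2 h = 7200 s, V = ΣQ_DR · Δt = 502.0 × 7200 = 3.61 × 10^6 m³.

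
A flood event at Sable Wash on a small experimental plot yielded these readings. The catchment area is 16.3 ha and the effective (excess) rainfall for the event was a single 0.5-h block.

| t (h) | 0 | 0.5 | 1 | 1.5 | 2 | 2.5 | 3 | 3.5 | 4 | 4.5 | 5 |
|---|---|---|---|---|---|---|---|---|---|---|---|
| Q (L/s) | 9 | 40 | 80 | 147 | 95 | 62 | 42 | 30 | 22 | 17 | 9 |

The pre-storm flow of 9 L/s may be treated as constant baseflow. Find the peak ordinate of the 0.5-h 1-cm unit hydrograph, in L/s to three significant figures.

Direct runoff: 0.0, 31.0, 71.0, 138.0, 86.0, 53.0, 33.0, 21.0, 13.0, 8.0, 0.0 L/s; ΣQ_DR = 454.0 L/s, peak = 138.0 L/s.
Runoff depth d = ΣQ_DR·Δt / A = 454.0 × 1800 / (16.3 ha) = 5.013 mm.
The 1-cm UH is the DRH scaled by (10 mm)/d, so U_p = 138.0 × 10/5.013 = 275 L/s.

U_p ≈ 275 L/s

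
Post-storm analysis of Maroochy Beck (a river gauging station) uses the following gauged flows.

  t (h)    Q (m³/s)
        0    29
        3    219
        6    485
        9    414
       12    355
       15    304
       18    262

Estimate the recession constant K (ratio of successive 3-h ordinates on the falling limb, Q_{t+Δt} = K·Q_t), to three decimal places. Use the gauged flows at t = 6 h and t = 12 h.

K ≈ 0.856

Using the recession-limb readings at t = 6 h and t = 12 h: Q falls from 485 to 355 m³/s over 2 intervals.
K = (Q₂/Q₁)^(1/2) = (355/485)^(1/2) = 0.856.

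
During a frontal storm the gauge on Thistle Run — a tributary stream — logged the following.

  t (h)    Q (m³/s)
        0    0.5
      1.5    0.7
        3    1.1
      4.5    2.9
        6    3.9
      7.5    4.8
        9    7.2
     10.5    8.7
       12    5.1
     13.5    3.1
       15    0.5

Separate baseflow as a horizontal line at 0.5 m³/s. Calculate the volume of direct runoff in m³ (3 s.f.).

Direct-runoff ordinates (Q − Q_b): 0.0, 0.2, 0.6, 2.4, 3.4, 4.3, 6.7, 8.2, 4.6, 2.6, 0.0 m³/s.
ΣQ_DR = 33.00 m³/s.
With Δt = 1.5 h = 5400 s, V = ΣQ_DR · Δt = 33.00 × 5400 = 1.78 × 10^5 m³.

V ≈ 1.78 × 10^5 m³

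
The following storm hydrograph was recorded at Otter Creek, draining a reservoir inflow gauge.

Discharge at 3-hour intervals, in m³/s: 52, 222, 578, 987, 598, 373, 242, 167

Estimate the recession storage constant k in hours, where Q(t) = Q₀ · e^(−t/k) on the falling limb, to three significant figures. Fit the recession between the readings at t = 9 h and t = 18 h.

k ≈ 6.40 h

On the falling limb, Q drops from 987 to 242 m³/s between t = 9 h and t = 18 h (Δt = 9 h).
k = −Δt / ln(Q₂/Q₁) = −9 / ln(242/987) = 6.40 h.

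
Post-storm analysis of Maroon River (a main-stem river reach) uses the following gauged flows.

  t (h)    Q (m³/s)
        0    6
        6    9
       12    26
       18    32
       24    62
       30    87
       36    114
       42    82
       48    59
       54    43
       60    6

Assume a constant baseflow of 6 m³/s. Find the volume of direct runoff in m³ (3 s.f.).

V ≈ 9.94 × 10^6 m³

Direct-runoff ordinates (Q − Q_b): 0.0, 3.0, 20.0, 26.0, 56.0, 81.0, 108.0, 76.0, 53.0, 37.0, 0.0 m³/s.
ΣQ_DR = 460.0 m³/s.
With Δt = 6 h = 21600 s, V = ΣQ_DR · Δt = 460.0 × 21600 = 9.94 × 10^6 m³.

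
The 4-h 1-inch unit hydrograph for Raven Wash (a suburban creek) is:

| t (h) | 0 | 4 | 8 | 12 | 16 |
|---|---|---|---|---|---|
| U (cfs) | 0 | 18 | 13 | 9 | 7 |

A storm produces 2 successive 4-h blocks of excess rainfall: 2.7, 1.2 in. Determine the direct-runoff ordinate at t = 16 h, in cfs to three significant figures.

By discrete convolution, Q_j = Σ (P_i / 1 in) · U_{j−i}.
At t = 16 h (j=4): Q = (2.7/1)·7 + (1.2/1)·9 = 29.7 cfs.

Q ≈ 29.7 cfs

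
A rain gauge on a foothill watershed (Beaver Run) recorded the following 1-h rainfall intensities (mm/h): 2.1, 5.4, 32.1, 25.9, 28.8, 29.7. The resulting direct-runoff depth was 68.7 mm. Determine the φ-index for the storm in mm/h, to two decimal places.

Only the 4 blocks with intensity above φ contribute runoff: 32.1, 25.9, 28.8, 29.7 mm/h.
Σ(I−φ)·Δt = d  ⇒  (32.1+25.9+28.8+29.7 − 4φ)·1 = 68.7
φ = (116.5 − 68.7/1) / 4 = 11.95 mm/h.

φ ≈ 11.95 mm/h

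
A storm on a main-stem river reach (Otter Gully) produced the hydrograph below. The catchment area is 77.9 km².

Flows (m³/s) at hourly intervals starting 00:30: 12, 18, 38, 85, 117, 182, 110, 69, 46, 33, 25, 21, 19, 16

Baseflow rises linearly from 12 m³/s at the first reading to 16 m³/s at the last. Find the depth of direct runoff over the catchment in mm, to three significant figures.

Direct runoff: 0.00, 5.69, 25.38, 72.08, 103.77, 168.46, 96.15, 54.85, 31.54, 18.23, 9.92, 5.62, 3.31, 0.00 m³/s; ΣQ_DR = 595.0 m³/s.
V = ΣQ_DR · Δt = 595.0 × 3600 s = 2.142 × 10^6 m³.
Over A = 77.9 km², depth = V / A = 27.5 mm.

d ≈ 27.5 mm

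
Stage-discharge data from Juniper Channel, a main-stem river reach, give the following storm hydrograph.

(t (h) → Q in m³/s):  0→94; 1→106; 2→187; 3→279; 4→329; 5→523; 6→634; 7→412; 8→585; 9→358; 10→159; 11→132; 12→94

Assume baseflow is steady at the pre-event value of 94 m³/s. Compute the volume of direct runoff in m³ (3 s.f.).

V ≈ 9.61 × 10^6 m³

Direct-runoff ordinates (Q − Q_b): 0.0, 12.0, 93.0, 185.0, 235.0, 429.0, 540.0, 318.0, 491.0, 264.0, 65.0, 38.0, 0.0 m³/s.
ΣQ_DR = 2670 m³/s.
With Δt = 1 h = 3600 s, V = ΣQ_DR · Δt = 2670 × 3600 = 9.61 × 10^6 m³.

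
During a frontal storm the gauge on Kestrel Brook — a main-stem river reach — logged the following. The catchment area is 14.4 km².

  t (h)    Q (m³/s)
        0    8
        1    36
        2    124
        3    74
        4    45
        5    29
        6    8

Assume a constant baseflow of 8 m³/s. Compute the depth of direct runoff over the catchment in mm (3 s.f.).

Direct runoff: 0.0, 28.0, 116.0, 66.0, 37.0, 21.0, 0.0 m³/s; ΣQ_DR = 268.0 m³/s.
V = ΣQ_DR · Δt = 268.0 × 3600 s = 9.648 × 10^5 m³.
Over A = 14.4 km², depth = V / A = 67.0 mm.

d ≈ 67.0 mm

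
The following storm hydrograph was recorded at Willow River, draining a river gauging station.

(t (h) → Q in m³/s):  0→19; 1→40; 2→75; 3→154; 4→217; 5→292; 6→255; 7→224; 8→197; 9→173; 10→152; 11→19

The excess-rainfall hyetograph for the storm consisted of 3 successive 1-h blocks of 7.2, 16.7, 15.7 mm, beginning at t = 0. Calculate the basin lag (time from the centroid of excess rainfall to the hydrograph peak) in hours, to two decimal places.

Centroid of excess rainfall: t_c = Σ P_i·t̄_i / ΣP_i = 1.7146 h (block centres at 0.5, 1.5, 2.5 h).
Hydrograph peak occurs at t = 5 h, so basin lag t_L = 5 − 1.7146 = 3.29 h.

t_L ≈ 3.29 h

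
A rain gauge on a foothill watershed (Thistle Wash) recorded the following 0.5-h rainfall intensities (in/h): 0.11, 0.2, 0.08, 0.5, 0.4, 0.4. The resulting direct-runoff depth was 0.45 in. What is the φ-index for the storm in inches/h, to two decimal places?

φ ≈ 0.15 in/h

Only the 4 blocks with intensity above φ contribute runoff: 0.2, 0.5, 0.4, 0.4 in/h.
Σ(I−φ)·Δt = d  ⇒  (0.2+0.5+0.4+0.4 − 4φ)·0.5 = 0.45
φ = (1.500 − 0.45/0.5) / 4 = 0.15 in/h.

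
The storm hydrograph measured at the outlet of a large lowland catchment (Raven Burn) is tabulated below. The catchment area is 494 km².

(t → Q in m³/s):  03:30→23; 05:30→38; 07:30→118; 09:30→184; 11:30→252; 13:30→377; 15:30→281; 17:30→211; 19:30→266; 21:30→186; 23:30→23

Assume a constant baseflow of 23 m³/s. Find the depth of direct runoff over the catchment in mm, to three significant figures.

d ≈ 24.9 mm

Direct runoff: 0.0, 15.0, 95.0, 161.0, 229.0, 354.0, 258.0, 188.0, 243.0, 163.0, 0.0 m³/s; ΣQ_DR = 1706 m³/s.
V = ΣQ_DR · Δt = 1706 × 7200 s = 1.228 × 10^7 m³.
Over A = 494 km², depth = V / A = 24.9 mm.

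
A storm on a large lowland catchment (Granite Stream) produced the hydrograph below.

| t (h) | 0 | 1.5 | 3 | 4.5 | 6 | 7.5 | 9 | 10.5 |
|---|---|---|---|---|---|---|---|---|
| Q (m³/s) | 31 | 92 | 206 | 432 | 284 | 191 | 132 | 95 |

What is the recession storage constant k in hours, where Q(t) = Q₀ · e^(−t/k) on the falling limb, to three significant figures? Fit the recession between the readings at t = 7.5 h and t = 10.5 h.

k ≈ 4.30 h

On the falling limb, Q drops from 191 to 95 m³/s between t = 7.5 h and t = 10.5 h (Δt = 3 h).
k = −Δt / ln(Q₂/Q₁) = −3 / ln(95/191) = 4.30 h.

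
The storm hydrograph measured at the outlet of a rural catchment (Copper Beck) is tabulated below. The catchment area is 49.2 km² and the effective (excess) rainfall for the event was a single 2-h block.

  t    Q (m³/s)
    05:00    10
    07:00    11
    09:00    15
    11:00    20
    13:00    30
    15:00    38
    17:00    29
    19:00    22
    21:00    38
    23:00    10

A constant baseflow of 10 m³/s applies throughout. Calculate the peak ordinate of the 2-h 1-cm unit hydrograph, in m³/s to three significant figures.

U_p ≈ 15.6 m³/s

Direct runoff: 0.0, 1.0, 5.0, 10.0, 20.0, 28.0, 19.0, 12.0, 28.0, 0.0 m³/s; ΣQ_DR = 123.0 m³/s, peak = 28.0 m³/s.
Runoff depth d = ΣQ_DR·Δt / A = 123.0 × 7200 / (49.2 km²) = 18.00 mm.
The 1-cm UH is the DRH scaled by (10 mm)/d, so U_p = 28.0 × 10/18.00 = 15.6 m³/s.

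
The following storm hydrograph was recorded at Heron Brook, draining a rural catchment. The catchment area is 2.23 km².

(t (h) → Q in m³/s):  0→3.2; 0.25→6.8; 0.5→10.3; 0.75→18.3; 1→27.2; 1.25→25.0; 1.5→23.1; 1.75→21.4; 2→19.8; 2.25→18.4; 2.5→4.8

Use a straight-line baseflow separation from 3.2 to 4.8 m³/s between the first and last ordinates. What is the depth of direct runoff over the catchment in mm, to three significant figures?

d ≈ 54.2 mm

Direct runoff: 0.00, 3.44, 6.78, 14.62, 23.36, 21.00, 18.94, 17.08, 15.32, 13.76, 0.00 m³/s; ΣQ_DR = 134.3 m³/s.
V = ΣQ_DR · Δt = 134.3 × 900 s = 1.209 × 10^5 m³.
Over A = 2.23 km², depth = V / A = 54.2 mm.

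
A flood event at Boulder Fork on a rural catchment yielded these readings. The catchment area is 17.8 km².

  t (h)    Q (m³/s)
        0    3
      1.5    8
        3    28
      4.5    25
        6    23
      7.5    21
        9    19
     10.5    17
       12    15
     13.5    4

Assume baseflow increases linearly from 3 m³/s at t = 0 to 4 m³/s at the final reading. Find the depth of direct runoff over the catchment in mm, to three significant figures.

d ≈ 38.8 mm

Direct runoff: 0.00, 4.89, 24.78, 21.67, 19.56, 17.44, 15.33, 13.22, 11.11, 0.00 m³/s; ΣQ_DR = 128.0 m³/s.
V = ΣQ_DR · Δt = 128.0 × 5400 s = 6.912 × 10^5 m³.
Over A = 17.8 km², depth = V / A = 38.8 mm.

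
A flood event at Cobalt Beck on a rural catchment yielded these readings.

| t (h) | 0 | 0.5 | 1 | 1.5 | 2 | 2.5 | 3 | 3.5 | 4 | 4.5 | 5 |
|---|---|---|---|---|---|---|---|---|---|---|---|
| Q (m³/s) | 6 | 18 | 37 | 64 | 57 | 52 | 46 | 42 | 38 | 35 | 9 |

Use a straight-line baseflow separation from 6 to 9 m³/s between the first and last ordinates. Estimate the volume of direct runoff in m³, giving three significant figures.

V ≈ 5.79 × 10^5 m³

Direct-runoff ordinates (Q − Q_b): 0.00, 11.70, 30.40, 57.10, 49.80, 44.50, 38.20, 33.90, 29.60, 26.30, 0.00 m³/s.
ΣQ_DR = 321.5 m³/s.
With Δt = 0.5 h = 1800 s, V = ΣQ_DR · Δt = 321.5 × 1800 = 5.79 × 10^5 m³.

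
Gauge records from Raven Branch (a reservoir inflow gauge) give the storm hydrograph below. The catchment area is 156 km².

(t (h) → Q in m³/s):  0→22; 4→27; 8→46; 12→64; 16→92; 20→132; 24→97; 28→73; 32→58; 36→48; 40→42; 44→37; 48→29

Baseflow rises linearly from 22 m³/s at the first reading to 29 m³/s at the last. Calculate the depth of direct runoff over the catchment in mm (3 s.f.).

d ≈ 40.2 mm

Direct runoff: 0.00, 4.42, 22.83, 40.25, 67.67, 107.08, 71.50, 46.92, 31.33, 20.75, 14.17, 8.58, 0.00 m³/s; ΣQ_DR = 435.5 m³/s.
V = ΣQ_DR · Δt = 435.5 × 14400 s = 6.271 × 10^6 m³.
Over A = 156 km², depth = V / A = 40.2 mm.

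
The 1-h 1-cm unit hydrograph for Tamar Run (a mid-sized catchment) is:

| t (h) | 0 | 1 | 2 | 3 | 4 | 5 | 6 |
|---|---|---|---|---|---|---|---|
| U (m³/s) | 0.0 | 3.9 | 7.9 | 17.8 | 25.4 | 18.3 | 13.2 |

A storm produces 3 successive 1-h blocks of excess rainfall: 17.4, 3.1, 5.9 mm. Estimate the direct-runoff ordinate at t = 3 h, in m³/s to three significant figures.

Q ≈ 35.7 m³/s

By discrete convolution, Q_j = Σ (P_i / 10 mm) · U_{j−i}.
At t = 3 h (j=3): Q = (17.4/10)·17.8 + (3.1/10)·7.9 + (5.9/10)·3.9 = 35.7 m³/s.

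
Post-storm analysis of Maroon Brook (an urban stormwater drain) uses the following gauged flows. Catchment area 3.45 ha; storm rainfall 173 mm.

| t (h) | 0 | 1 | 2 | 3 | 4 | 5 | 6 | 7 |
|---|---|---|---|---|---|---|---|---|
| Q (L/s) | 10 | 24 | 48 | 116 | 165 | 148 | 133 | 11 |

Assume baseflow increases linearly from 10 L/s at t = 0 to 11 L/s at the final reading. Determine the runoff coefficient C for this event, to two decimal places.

C ≈ 0.34

ΣQ_DR = 571.0 L/s; V = ΣQ_DR·Δt = 2.056 × 10^6 L.
Runoff depth d = V / A = 59.58 mm.
C = d / P = 59.58 / 173 = 0.34.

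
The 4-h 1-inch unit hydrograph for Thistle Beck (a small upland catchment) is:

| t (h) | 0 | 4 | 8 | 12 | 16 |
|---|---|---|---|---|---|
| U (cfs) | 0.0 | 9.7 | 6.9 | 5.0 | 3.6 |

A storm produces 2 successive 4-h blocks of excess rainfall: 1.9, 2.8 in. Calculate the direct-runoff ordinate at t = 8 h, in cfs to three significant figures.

Q ≈ 40.3 cfs

By discrete convolution, Q_j = Σ (P_i / 1 in) · U_{j−i}.
At t = 8 h (j=2): Q = (1.9/1)·6.9 + (2.8/1)·9.7 = 40.3 cfs.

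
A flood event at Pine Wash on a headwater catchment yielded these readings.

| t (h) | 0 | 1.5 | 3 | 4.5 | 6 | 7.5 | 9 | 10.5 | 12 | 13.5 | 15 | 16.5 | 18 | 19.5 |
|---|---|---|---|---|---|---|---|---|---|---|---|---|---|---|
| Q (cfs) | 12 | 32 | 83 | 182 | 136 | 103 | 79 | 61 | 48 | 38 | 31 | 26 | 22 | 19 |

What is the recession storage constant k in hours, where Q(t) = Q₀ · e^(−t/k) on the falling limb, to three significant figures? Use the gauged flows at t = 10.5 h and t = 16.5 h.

On the falling limb, Q drops from 61 to 26 cfs between t = 10.5 h and t = 16.5 h (Δt = 6 h).
k = −Δt / ln(Q₂/Q₁) = −6 / ln(26/61) = 7.04 h.

k ≈ 7.04 h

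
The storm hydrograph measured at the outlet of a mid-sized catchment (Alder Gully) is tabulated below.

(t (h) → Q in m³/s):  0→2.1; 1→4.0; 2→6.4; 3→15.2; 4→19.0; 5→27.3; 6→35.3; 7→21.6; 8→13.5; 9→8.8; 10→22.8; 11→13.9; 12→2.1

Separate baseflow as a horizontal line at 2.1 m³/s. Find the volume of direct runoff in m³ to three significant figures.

Direct-runoff ordinates (Q − Q_b): 0.0, 1.9, 4.3, 13.1, 16.9, 25.2, 33.2, 19.5, 11.4, 6.7, 20.7, 11.8, 0.0 m³/s.
ΣQ_DR = 164.7 m³/s.
With Δt = 1 h = 3600 s, V = ΣQ_DR · Δt = 164.7 × 3600 = 5.93 × 10^5 m³.

V ≈ 5.93 × 10^5 m³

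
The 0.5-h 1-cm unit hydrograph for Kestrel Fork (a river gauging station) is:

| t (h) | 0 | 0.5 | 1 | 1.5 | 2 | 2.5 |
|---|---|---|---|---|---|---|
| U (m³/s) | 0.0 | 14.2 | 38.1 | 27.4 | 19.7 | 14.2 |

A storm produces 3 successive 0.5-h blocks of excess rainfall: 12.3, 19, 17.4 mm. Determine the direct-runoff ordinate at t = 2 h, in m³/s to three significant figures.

By discrete convolution, Q_j = Σ (P_i / 10 mm) · U_{j−i}.
At t = 2 h (j=4): Q = (12.3/10)·19.7 + (19/10)·27.4 + (17.4/10)·38.1 = 143 m³/s.

Q ≈ 143 m³/s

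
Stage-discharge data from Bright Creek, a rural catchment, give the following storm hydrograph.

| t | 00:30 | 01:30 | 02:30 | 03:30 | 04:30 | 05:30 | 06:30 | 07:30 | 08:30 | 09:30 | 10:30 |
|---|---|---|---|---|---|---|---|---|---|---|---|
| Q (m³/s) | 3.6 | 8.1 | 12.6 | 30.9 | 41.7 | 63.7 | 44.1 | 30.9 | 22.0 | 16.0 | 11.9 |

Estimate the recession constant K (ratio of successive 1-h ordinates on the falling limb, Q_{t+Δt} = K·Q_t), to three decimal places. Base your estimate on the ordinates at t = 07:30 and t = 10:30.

K ≈ 0.728

Using the recession-limb readings at t = 07:30 and t = 10:30: Q falls from 30.9 to 11.9 m³/s over 3 intervals.
K = (Q₂/Q₁)^(1/3) = (11.9/30.9)^(1/3) = 0.728.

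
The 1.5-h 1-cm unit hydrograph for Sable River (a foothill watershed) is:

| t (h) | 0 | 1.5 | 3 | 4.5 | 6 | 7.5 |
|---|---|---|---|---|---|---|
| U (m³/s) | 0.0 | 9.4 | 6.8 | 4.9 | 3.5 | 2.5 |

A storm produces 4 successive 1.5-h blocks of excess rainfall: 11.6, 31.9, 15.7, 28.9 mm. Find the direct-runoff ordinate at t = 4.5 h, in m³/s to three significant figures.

Q ≈ 42.1 m³/s

By discrete convolution, Q_j = Σ (P_i / 10 mm) · U_{j−i}.
At t = 4.5 h (j=3): Q = (11.6/10)·4.9 + (31.9/10)·6.8 + (15.7/10)·9.4 + (28.9/10)·0.0 = 42.1 m³/s.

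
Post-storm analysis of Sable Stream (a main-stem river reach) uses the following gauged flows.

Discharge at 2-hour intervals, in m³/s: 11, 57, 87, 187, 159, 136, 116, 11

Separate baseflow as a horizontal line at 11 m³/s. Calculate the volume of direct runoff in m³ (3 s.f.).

Direct-runoff ordinates (Q − Q_b): 0.0, 46.0, 76.0, 176.0, 148.0, 125.0, 105.0, 0.0 m³/s.
ΣQ_DR = 676.0 m³/s.
With Δt = 2 h = 7200 s, V = ΣQ_DR · Δt = 676.0 × 7200 = 4.87 × 10^6 m³.

V ≈ 4.87 × 10^6 m³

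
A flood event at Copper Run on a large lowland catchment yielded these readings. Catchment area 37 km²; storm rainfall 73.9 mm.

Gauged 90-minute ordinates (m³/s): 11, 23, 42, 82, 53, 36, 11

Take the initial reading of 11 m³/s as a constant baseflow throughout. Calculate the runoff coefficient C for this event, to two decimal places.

ΣQ_DR = 181.0 m³/s; V = ΣQ_DR·Δt = 9.774 × 10^5 m³.
Runoff depth d = V / A = 26.42 mm.
C = d / P = 26.42 / 73.9 = 0.36.

C ≈ 0.36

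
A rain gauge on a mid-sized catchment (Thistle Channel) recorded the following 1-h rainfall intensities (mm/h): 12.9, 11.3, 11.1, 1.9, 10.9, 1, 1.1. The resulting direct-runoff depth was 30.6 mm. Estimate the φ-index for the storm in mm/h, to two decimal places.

φ ≈ 3.90 mm/h

Only the 4 blocks with intensity above φ contribute runoff: 12.9, 11.3, 11.1, 10.9 mm/h.
Σ(I−φ)·Δt = d  ⇒  (12.9+11.3+11.1+10.9 − 4φ)·1 = 30.6
φ = (46.20 − 30.6/1) / 4 = 3.90 mm/h.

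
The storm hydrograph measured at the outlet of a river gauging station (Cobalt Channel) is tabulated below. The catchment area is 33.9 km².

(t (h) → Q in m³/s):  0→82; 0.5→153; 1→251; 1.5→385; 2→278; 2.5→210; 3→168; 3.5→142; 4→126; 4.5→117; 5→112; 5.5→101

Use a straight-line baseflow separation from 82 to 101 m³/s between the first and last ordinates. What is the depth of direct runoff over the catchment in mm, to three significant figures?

Direct runoff: 0.00, 69.27, 165.55, 297.82, 189.09, 119.36, 75.64, 47.91, 30.18, 19.45, 12.73, 0.00 m³/s; ΣQ_DR = 1027 m³/s.
V = ΣQ_DR · Δt = 1027 × 1800 s = 1.849 × 10^6 m³.
Over A = 33.9 km², depth = V / A = 54.5 mm.

d ≈ 54.5 mm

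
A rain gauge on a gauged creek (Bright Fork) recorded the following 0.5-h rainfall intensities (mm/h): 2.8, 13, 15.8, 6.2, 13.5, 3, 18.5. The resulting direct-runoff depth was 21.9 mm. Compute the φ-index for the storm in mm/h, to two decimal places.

Only the 5 blocks with intensity above φ contribute runoff: 13, 15.8, 6.2, 13.5, 18.5 mm/h.
Σ(I−φ)·Δt = d  ⇒  (13+15.8+6.2+13.5+18.5 − 5φ)·0.5 = 21.9
φ = (67.00 − 21.9/0.5) / 5 = 4.64 mm/h.

φ ≈ 4.64 mm/h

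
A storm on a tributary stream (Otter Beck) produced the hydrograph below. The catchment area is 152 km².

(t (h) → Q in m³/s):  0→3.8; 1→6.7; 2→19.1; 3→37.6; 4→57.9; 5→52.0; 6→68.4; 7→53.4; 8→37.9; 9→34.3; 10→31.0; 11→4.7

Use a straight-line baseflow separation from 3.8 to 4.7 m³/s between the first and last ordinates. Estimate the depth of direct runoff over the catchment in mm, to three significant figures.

Direct runoff: 0.00, 2.82, 15.14, 33.55, 53.77, 47.79, 64.11, 49.03, 33.45, 29.76, 26.38, 0.00 m³/s; ΣQ_DR = 355.8 m³/s.
V = ΣQ_DR · Δt = 355.8 × 3600 s = 1.281 × 10^6 m³.
Over A = 152 km², depth = V / A = 8.43 mm.

d ≈ 8.43 mm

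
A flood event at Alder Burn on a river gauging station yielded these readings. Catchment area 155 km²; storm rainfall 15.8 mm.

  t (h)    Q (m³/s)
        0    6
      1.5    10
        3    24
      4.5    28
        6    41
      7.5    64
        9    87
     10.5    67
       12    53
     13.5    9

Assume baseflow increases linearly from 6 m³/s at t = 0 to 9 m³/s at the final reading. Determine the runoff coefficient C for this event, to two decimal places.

ΣQ_DR = 314.0 m³/s; V = ΣQ_DR·Δt = 1.696 × 10^6 m³.
Runoff depth d = V / A = 10.94 mm.
C = d / P = 10.94 / 15.8 = 0.69.

C ≈ 0.69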